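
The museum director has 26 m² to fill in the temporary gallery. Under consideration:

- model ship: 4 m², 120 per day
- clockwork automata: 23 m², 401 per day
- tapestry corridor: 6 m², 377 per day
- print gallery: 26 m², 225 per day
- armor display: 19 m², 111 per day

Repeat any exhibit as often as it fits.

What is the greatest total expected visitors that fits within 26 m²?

By expected visitors per m²: tapestry corridor 62.83, model ship 30.00, clockwork automata 17.43 lead.
The ratio ordering already packs tightly: 4×tapestry corridor, 24 m², 1508.
Every other selection either busts 26 m² or fails to beat 1508.

1508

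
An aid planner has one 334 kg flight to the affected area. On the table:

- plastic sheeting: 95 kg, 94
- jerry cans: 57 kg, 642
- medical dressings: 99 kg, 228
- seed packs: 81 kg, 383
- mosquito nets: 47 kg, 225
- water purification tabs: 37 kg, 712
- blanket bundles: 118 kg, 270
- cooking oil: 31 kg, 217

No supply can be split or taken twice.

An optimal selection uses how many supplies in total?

5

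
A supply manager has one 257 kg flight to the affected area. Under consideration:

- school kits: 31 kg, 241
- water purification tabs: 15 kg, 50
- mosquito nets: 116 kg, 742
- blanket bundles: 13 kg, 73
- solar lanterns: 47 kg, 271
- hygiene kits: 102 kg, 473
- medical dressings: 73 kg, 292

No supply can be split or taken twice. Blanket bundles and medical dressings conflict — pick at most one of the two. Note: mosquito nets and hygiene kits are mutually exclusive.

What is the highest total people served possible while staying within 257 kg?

1377

Best packing: school kits + water purification tabs + mosquito nets + blanket bundles + solar lanterns — 222 kg, 1377 total.
Nothing else feasible within 257 kg beats 1377.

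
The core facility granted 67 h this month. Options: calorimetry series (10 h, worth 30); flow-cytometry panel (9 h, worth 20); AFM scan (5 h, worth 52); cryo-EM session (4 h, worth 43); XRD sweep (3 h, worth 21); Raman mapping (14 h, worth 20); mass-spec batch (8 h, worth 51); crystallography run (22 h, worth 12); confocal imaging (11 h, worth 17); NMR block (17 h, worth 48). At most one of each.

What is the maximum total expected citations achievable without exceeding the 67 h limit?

Best packing: calorimetry series + flow-cytometry panel + AFM scan + cryo-EM session + XRD sweep + mass-spec batch + confocal imaging + NMR block — 67 h, 282 total.

282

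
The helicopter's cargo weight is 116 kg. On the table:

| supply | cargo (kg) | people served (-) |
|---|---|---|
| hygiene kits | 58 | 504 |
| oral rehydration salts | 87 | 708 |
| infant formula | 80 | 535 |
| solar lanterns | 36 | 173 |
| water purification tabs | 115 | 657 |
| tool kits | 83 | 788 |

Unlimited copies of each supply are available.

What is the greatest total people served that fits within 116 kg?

1008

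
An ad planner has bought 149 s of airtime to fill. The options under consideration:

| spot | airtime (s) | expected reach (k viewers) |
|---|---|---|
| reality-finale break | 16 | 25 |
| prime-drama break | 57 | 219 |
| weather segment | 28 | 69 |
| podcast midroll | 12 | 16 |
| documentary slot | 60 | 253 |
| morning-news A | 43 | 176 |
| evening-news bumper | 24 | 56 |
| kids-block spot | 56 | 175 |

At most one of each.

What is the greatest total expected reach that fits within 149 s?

541

Density check — documentary slot 4.22, morning-news A 4.09, prime-drama break 3.84 are the best per s.
Greedy by ratio would take reality-finale break + weather segment + documentary slot + morning-news A: 147 s used, total 523.
The 59 s tied up in reality-finale break and morning-news A is better spent on prime-drama break — total rises to 541 (145 s).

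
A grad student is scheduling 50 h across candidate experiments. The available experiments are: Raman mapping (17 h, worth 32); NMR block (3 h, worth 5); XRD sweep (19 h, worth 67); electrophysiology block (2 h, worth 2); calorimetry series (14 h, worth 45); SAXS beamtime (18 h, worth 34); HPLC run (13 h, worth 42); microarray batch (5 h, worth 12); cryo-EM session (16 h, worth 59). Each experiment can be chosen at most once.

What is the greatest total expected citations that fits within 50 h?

171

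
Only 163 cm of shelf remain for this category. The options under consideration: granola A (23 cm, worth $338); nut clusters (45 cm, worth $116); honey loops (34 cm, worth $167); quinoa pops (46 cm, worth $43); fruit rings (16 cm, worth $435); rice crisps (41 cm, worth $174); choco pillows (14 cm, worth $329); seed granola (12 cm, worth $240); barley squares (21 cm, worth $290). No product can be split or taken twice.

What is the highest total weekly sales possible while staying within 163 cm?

1973

The ratio ordering already packs tightly: granola A + honey loops + fruit rings + rice crisps + choco pillows + seed granola + barley squares, 161 cm, 1973.
That's the maximum — no swap from here does better than 1973.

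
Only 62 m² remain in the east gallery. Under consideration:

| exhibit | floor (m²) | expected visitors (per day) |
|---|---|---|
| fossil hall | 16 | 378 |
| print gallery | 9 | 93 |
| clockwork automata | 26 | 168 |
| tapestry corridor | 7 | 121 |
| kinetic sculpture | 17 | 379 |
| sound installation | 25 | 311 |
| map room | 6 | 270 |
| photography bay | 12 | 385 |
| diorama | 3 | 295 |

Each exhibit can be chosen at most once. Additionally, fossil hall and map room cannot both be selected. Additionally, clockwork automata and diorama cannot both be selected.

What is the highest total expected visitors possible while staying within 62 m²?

Density check — diorama 98.33, map room 45.00, photography bay 32.08, fossil hall 23.62 are the best per m².
Fossil hall + tapestry corridor + kinetic sculpture + photography bay + diorama uses 55 of the 62 m² and totals 1558.
No other feasible combination exceeds 1558.

1558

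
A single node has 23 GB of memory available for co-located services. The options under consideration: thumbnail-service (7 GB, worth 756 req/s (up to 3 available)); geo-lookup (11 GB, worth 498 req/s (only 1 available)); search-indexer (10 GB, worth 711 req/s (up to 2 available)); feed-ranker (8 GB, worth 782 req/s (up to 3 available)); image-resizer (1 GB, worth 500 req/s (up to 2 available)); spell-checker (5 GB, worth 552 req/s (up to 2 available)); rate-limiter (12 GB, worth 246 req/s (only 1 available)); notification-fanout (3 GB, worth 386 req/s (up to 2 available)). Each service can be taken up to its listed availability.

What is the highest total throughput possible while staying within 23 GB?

3310

Taking the top-ratio services first gives 2×image-resizer + 2×spell-checker + 2×notification-fanout for 2876 (18 GB).
Replace 2×spell-checker with thumbnail-service + feed-ranker: the trade gains 434 net, giving 3310 at 23 GB.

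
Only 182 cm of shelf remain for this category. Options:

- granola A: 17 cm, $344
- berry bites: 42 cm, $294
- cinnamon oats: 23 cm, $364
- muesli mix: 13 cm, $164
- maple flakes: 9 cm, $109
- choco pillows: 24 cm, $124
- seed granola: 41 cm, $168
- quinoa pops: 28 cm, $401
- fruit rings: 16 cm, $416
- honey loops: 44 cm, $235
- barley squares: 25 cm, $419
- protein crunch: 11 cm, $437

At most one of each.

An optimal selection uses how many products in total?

Best achievable weekly sales is 2839.
granola A + berry bites + cinnamon oats + muesli mix + quinoa pops + fruit rings + barley squares + protein crunch hits 2839 at 175 cm.
Every optimal selection uses 8 products.

8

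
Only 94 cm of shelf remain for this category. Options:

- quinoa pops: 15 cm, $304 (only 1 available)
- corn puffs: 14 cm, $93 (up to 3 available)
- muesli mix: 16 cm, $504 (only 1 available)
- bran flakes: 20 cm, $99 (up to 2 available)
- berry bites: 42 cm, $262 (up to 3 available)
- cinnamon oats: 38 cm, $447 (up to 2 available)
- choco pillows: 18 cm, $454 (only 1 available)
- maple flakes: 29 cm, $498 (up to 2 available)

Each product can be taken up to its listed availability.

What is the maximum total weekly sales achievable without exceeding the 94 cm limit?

1954

Taking the top-ratio products first gives quinoa pops + corn puffs + muesli mix + choco pillows + maple flakes for 1853 (92 cm).
Dropping quinoa pops and corn puffs frees 29 cm; slotting in maple flakes (29 cm) lifts the total to 1954 at 92 cm.
Every other selection either busts 94 cm or exceeds an availability limit or fails to beat 1954.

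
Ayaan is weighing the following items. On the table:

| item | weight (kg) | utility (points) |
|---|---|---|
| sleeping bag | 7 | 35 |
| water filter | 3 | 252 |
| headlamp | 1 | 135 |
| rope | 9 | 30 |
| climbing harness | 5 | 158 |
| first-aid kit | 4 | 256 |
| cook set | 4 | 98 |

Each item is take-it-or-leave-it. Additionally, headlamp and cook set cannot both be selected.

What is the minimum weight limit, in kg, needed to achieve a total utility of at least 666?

12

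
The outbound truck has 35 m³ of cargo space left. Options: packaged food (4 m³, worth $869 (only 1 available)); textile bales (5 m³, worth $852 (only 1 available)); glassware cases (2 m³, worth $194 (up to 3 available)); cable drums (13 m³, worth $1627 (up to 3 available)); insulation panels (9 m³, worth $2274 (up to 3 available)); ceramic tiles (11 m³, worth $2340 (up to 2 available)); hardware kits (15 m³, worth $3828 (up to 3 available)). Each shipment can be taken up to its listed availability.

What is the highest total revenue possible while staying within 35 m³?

8570

A density-first pass picks packaged food + 2×hardware kits — 8525 at 34 m³.
Dropping packaged food and hardware kits frees 19 m³; slotting in glassware cases + 2×insulation panels (20 m³) lifts the total to 8570 at 35 m³.
No other feasible combination exceeds 8570.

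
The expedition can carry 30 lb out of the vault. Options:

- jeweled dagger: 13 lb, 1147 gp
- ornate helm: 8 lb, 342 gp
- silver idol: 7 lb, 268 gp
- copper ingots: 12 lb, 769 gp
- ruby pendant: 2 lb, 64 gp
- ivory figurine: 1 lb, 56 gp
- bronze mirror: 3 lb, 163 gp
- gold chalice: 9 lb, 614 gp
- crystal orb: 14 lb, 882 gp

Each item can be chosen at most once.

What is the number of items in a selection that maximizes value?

3

The maximum value within 30 lb is 2192.
One optimal bundle: jeweled dagger + bronze mirror + crystal orb (30 lb).
Any selection reaching 2192 contains exactly 3 items.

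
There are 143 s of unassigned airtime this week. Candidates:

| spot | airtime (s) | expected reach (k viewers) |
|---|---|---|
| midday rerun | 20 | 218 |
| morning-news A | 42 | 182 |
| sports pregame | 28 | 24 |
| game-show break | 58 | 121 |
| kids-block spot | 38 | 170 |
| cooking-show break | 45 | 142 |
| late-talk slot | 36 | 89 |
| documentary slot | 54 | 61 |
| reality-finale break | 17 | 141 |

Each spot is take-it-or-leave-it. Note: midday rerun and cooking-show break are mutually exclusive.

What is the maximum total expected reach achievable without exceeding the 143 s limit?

Ranking by ratio (expected reach/s): midday rerun 10.90, reality-finale break 8.29, kids-block spot 4.47.
Best packing: midday rerun + morning-news A + kids-block spot + reality-finale break — 117 s, 711 total.

711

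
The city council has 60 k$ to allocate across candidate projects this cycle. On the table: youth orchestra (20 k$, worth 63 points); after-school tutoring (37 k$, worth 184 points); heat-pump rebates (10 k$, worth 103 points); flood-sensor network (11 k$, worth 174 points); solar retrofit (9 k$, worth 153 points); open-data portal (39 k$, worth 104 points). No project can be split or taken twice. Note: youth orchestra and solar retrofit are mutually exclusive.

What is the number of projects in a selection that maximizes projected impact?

The maximum projected impact within 60 k$ is 511.
One optimal bundle: after-school tutoring + flood-sensor network + solar retrofit (57 k$).
Any selection reaching 511 contains exactly 3 projects.

3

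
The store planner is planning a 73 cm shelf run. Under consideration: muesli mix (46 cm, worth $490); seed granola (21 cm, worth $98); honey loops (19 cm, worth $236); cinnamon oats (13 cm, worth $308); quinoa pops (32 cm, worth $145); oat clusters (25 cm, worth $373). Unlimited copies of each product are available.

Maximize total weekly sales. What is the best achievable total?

1540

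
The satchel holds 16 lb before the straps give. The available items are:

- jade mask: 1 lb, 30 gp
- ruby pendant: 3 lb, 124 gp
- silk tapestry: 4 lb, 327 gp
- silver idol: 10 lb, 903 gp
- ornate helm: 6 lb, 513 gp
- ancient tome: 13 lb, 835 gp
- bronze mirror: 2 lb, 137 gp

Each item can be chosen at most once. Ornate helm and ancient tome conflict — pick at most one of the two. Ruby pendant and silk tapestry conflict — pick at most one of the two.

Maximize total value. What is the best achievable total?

1416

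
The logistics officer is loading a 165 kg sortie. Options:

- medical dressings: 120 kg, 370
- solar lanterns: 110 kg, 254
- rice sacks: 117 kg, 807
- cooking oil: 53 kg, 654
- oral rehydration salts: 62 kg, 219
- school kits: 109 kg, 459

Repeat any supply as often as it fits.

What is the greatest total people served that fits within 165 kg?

1962

Density check — cooking oil 12.34, rice sacks 6.90, school kits 4.21 are the best per kg.
The ratio ordering already packs tightly: 3×cooking oil, 159 kg, 1962.
The spare 6 kg is too small for any remaining supply, and no exchange beats 1962.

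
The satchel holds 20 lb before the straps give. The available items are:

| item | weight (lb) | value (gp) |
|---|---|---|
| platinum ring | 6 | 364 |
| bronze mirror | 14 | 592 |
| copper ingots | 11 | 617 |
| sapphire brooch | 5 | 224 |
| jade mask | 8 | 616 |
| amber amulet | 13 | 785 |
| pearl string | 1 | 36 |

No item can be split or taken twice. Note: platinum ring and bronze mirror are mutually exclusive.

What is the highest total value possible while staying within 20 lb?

By value per lb: jade mask 77.00, platinum ring 60.67, amber amulet 60.38, copper ingots 56.09 lead.
A density-first pass picks platinum ring + sapphire brooch + jade mask + pearl string — 1240 at 20 lb.
Dropping platinum ring and sapphire brooch frees 11 lb; slotting in copper ingots (11 lb) lifts the total to 1269 at 20 lb.
The closest alternative, platinum ring + sapphire brooch + jade mask + pearl string, reaches only 1240.

1269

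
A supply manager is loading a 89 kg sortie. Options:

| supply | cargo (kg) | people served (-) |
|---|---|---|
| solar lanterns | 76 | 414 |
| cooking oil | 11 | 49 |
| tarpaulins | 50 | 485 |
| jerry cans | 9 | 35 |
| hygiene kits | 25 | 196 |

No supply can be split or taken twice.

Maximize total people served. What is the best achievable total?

Cooking oil + tarpaulins + hygiene kits uses 86 of the 89 kg and totals 730.
Every other selection either busts 89 kg or fails to beat 730.

730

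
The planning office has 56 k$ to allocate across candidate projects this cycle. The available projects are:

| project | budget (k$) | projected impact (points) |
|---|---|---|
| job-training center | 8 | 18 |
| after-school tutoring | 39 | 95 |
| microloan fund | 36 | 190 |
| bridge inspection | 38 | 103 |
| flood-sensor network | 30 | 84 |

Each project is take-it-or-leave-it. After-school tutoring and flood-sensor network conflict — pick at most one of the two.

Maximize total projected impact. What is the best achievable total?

208

Best packing: job-training center + microloan fund — 44 k$, 208 total.
Runner-up microloan fund tops out at 190.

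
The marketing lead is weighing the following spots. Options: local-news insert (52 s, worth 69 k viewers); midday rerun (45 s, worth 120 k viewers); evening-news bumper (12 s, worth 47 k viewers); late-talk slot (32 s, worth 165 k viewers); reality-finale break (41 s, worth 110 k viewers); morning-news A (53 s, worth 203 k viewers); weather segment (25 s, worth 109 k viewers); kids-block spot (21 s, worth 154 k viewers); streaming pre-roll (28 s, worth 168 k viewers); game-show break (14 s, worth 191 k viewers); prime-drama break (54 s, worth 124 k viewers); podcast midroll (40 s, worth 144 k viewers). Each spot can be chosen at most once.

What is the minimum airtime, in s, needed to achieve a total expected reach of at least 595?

Look for the lowest-airtime combination reaching 595.
weather segment + kids-block spot + streaming pre-roll + game-show break: 622 expected reach at 88 s.
Below 88 s the best achievable stays under 595.

88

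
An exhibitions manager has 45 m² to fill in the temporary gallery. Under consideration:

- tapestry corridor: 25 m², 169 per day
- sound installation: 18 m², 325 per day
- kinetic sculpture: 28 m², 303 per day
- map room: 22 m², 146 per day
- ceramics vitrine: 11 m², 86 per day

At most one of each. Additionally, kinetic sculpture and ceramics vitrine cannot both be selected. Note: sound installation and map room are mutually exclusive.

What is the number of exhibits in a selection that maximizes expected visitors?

2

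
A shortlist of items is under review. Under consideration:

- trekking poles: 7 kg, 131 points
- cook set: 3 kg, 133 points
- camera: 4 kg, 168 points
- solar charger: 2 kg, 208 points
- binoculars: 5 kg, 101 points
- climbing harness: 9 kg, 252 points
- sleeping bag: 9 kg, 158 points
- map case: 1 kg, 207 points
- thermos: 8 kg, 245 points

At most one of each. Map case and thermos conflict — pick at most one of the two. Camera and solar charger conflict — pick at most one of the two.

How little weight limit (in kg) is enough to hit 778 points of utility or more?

15

Need the lightest bundle worth ≥ 778.
Taking cook set + solar charger + climbing harness + map case gives 800 (≥ 778) for 15 kg.
No combination under 15 kg hits 778.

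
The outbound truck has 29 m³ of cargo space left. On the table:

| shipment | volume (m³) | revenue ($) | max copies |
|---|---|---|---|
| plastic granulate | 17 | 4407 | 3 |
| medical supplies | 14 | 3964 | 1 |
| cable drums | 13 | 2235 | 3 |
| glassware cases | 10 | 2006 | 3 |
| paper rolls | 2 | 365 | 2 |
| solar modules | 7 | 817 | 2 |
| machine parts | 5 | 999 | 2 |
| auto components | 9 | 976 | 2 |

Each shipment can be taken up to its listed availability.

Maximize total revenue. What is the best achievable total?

The ratio ordering already packs tightly: medical supplies + glassware cases + machine parts, 29 m³, 6969.
Nothing else within 29 m³ beats 6969.

6969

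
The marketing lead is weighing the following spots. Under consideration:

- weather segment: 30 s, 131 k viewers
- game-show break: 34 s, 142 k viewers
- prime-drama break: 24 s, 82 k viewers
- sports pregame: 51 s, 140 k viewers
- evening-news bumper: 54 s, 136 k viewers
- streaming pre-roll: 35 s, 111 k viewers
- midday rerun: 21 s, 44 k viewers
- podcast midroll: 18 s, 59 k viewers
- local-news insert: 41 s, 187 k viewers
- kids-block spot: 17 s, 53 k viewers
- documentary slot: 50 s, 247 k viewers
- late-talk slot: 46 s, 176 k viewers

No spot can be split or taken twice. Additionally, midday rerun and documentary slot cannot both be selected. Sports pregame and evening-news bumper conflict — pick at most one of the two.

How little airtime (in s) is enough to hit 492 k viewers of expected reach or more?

109

Need the lightest bundle worth ≥ 492.
Taking podcast midroll + local-news insert + documentary slot gives 493 (≥ 492) for 109 s.
Below 109 s the best achievable stays under 492.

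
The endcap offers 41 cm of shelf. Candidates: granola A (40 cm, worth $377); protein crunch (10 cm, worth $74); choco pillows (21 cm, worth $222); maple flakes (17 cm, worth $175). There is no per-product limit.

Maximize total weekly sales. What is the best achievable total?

397

The ratio ordering already packs tightly: choco pillows + maple flakes, 38 cm, 397.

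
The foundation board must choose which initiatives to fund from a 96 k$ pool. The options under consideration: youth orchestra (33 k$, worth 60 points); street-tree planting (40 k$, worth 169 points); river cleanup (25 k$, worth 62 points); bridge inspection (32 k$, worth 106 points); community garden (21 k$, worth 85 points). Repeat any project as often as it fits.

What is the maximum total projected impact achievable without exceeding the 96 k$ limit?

361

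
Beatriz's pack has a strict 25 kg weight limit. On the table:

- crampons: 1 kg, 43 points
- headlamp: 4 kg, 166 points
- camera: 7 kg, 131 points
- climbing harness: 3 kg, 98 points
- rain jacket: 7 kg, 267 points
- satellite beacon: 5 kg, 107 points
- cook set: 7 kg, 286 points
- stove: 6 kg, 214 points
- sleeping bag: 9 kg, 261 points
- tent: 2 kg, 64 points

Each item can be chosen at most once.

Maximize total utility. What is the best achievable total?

976

By utility per kg: crampons 43.00, headlamp 41.50, cook set 40.86, rain jacket 38.14 lead.
Crampons + headlamp + rain jacket + cook set + stove uses 25 of the 25 kg and totals 976.
Every other selection either busts 25 kg or fails to beat 976.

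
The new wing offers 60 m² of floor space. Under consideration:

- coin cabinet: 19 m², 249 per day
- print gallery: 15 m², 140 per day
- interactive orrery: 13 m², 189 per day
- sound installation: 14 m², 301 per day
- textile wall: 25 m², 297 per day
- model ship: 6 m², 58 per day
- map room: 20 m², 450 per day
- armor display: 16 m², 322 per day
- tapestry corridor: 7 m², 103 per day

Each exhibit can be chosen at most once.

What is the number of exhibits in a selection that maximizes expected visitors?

4

The maximum expected visitors within 60 m² is 1176.
One optimal bundle: sound installation + map room + armor display + tapestry corridor (57 m²).
All optima have 4 exhibits.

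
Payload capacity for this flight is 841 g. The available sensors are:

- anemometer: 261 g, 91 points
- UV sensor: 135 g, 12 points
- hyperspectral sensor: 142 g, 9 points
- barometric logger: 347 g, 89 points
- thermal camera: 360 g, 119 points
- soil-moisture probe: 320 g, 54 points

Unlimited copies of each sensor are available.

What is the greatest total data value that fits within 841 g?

273

The ratio ordering already packs tightly: 3×anemometer, 783 g, 273.
No other feasible combination exceeds 273.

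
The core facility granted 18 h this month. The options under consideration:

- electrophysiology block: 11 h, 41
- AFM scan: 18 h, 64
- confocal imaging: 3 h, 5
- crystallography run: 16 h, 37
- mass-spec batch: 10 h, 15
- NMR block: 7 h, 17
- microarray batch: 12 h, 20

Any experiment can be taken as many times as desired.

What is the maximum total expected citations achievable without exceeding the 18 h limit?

64

A density-first pass picks electrophysiology block + NMR block — 58 at 18 h.
Replace electrophysiology block and NMR block with AFM scan: the trade gains 6 net, giving 64 at 18 h.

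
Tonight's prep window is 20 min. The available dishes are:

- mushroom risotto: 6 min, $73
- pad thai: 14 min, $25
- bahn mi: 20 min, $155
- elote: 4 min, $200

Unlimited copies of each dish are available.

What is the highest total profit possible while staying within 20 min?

By profit per min: elote 50.00, mushroom risotto 12.17, bahn mi 7.75 lead.
Taking 5×elote: 20 min used, 1000 in profit.
That's the maximum — no swap from here does better than 1000.

1000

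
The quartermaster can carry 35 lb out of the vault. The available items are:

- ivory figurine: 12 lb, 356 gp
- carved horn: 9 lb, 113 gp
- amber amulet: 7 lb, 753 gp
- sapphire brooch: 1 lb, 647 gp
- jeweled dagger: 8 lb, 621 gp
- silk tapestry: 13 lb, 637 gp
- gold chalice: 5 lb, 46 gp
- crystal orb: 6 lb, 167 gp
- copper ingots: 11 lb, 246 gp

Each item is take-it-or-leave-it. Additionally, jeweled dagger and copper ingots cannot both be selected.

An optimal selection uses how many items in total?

5

Optimal total is 2825.
amber amulet + sapphire brooch + jeweled dagger + silk tapestry + crystal orb hits 2825 at 35 lb.
Any selection reaching 2825 contains exactly 5 items.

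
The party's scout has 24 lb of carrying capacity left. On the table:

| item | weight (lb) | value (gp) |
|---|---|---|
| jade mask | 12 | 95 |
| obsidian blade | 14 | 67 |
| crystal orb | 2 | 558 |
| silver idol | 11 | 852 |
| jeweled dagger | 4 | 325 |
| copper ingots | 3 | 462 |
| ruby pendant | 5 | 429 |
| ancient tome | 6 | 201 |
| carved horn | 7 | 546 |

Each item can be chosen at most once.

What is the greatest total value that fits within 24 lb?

2418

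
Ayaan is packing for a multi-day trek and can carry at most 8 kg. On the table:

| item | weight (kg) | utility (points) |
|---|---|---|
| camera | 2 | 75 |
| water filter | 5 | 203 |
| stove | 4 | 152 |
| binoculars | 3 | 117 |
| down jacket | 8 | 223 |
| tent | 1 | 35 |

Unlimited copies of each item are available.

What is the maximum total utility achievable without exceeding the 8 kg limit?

320

Density check — water filter 40.60, binoculars 39.00, stove 38.00, camera 37.50 are the best per kg.
Best packing: water filter + binoculars — 8 kg, 320 total.
Nothing else within 8 kg beats 320.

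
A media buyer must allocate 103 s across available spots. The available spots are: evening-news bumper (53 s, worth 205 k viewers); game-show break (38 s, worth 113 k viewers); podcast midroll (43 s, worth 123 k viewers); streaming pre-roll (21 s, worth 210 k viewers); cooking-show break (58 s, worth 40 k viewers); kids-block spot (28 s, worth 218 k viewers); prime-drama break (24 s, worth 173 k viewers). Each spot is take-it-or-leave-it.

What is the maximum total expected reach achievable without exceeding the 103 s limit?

633

Density check — streaming pre-roll 10.00, kids-block spot 7.79, prime-drama break 7.21, evening-news bumper 3.87 are the best per s.
Filling by ratio: streaming pre-roll + kids-block spot + prime-drama break for 601, with 30 s left unused.
Replace prime-drama break with evening-news bumper: the trade gains 32 net, giving 633 at 102 s.
Runner-up streaming pre-roll + kids-block spot + prime-drama break tops out at 601.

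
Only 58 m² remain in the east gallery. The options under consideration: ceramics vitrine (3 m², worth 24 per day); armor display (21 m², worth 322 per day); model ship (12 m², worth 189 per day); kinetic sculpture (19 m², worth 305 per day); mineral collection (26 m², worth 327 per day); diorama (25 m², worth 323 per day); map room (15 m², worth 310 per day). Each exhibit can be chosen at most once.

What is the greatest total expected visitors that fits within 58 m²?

961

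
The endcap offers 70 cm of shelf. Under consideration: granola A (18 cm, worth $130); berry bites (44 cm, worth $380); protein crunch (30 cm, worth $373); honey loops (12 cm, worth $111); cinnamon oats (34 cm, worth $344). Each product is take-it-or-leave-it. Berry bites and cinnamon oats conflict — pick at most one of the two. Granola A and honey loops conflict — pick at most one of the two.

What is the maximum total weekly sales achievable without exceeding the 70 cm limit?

717

The ratio ordering already packs tightly: protein crunch + cinnamon oats, 64 cm, 717.
No other feasible combination exceeds 717.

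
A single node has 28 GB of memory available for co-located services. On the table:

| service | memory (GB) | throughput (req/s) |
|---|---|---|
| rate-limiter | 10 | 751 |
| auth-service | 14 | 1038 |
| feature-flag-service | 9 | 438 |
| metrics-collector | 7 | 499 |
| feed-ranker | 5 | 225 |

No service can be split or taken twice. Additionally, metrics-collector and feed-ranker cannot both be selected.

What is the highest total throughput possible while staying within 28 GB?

1789

The ratio ordering already packs tightly: rate-limiter + auth-service, 24 GB, 1789.
The spare 4 GB is too small for any remaining service, and no feasible exchange beats 1789.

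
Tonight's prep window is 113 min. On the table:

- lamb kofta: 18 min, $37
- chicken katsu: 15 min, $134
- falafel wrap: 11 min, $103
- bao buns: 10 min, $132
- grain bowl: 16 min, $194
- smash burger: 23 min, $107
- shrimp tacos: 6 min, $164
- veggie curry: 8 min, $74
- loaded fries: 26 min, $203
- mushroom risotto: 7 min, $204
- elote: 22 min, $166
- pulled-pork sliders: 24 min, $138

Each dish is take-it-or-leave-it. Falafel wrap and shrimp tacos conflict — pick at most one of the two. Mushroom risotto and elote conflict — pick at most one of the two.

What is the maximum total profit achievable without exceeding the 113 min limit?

Ranking by ratio (profit/min): mushroom risotto 29.14, shrimp tacos 27.33, bao buns 13.20.
Chicken katsu + bao buns + grain bowl + shrimp tacos + veggie curry + loaded fries + mushroom risotto + pulled-pork sliders uses 112 of the 113 min and totals 1243.
An exhaustive check of the 4096 subsets confirms 1243.

1243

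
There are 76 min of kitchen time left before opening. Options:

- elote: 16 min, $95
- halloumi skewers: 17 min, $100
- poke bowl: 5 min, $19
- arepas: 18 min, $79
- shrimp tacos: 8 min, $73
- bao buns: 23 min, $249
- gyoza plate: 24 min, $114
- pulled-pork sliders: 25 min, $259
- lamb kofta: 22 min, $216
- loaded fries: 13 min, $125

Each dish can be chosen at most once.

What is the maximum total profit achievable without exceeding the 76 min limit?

743

Poke bowl + bao buns + pulled-pork sliders + lamb kofta uses 75 of the 76 min and totals 743.
Next best is poke bowl + shrimp tacos + bao buns + pulled-pork sliders + loaded fries at 725 (74 min) — short by 18.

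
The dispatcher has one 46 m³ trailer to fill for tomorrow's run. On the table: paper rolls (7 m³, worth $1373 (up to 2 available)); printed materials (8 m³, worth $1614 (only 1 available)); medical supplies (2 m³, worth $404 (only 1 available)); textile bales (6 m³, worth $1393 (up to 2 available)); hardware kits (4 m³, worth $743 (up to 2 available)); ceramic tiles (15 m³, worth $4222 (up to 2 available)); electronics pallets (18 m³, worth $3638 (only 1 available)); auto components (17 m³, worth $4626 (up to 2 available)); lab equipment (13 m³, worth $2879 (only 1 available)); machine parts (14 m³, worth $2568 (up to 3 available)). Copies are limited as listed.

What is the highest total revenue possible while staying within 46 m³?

12038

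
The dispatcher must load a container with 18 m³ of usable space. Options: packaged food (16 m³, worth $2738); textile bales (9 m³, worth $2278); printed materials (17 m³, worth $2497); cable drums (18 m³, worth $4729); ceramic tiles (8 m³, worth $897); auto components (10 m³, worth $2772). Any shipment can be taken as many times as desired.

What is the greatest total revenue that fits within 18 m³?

4729

A density-first pass picks ceramic tiles + auto components — 3669 at 18 m³.
Dropping ceramic tiles and auto components frees 18 m³; slotting in cable drums (18 m³) lifts the total to 4729 at 18 m³.
Every other selection either busts 18 m³ or fails to beat 4729.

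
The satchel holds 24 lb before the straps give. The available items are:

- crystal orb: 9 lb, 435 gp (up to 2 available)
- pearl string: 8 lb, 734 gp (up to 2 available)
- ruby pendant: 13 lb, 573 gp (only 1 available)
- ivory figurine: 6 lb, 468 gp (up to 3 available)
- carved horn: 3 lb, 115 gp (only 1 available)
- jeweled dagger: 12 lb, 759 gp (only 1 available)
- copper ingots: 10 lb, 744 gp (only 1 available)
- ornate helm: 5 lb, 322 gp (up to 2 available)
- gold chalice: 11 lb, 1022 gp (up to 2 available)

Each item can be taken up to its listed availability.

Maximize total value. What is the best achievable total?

The ratio heuristic lands on 2×gold chalice (2044) but leaves 2 lb idle.
The 11 lb tied up in gold chalice is better spent on pearl string + ornate helm — total rises to 2078 (24 lb).
No other feasible combination exceeds 2078.

2078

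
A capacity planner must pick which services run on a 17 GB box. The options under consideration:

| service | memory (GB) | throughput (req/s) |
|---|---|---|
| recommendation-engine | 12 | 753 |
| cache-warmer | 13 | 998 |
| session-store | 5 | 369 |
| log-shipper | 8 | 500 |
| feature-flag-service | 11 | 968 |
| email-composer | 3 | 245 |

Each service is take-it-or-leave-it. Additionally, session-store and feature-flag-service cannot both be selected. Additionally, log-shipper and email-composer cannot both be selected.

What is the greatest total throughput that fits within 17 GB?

1243

Filling by ratio: feature-flag-service + email-composer for 1213, with 3 GB left unused.
Dropping feature-flag-service frees 11 GB; slotting in cache-warmer (13 GB) lifts the total to 1243 at 16 GB.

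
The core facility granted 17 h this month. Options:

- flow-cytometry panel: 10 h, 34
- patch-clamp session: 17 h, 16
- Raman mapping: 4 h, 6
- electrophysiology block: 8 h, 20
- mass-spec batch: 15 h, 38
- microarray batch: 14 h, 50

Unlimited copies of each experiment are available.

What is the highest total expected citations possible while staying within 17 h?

50

By expected citations per h: microarray batch 3.57, flow-cytometry panel 3.40, mass-spec batch 2.53 lead.
Taking microarray batch: 14 h used, 50 in expected citations.
Nothing else within 17 h beats 50.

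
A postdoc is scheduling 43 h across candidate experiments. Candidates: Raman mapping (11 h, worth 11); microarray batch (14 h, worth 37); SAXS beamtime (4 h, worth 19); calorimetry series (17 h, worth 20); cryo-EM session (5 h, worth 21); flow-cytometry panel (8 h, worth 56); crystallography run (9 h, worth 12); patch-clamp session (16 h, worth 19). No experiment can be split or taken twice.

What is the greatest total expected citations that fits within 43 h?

145

By expected citations per h: flow-cytometry panel 7.00, SAXS beamtime 4.75, cryo-EM session 4.20, microarray batch 2.64 lead.
Taking microarray batch + SAXS beamtime + cryo-EM session + flow-cytometry panel + crystallography run: 40 h used, 145 in expected citations.
Runner-up Raman mapping + microarray batch + SAXS beamtime + cryo-EM session + flow-cytometry panel tops out at 144.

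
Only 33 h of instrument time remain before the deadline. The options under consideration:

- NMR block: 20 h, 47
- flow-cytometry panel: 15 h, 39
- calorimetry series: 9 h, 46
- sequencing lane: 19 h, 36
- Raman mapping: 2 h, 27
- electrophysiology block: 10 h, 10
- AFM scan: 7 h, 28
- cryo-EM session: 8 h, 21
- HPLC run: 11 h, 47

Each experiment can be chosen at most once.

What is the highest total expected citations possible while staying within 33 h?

Density check — Raman mapping 13.50, calorimetry series 5.11, HPLC run 4.27 are the best per h.
Best packing: calorimetry series + Raman mapping + AFM scan + HPLC run — 29 h, 148 total.
Runner-up calorimetry series + Raman mapping + cryo-EM session + HPLC run tops out at 141.

148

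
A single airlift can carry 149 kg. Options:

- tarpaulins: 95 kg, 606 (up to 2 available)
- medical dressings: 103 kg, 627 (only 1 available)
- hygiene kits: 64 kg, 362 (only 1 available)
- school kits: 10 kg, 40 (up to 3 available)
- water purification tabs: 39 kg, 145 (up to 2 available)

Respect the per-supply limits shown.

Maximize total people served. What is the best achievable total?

Greedy by ratio would take tarpaulins + 3×school kits: 125 kg used, total 726.
Replace 2×school kits with water purification tabs: the trade gains 65 net, giving 791 at 144 kg.

791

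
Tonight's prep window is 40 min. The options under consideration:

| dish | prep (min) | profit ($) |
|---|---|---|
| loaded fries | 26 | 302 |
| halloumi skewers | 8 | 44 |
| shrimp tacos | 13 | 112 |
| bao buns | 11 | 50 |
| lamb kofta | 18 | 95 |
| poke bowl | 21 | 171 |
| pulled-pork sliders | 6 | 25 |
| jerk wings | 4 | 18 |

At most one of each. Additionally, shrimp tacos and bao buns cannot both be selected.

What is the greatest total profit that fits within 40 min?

By profit per min: loaded fries 11.62, shrimp tacos 8.62, poke bowl 8.14, halloumi skewers 5.50 lead.
Loaded fries + shrimp tacos uses 39 of the 40 min and totals 414.
Next best is loaded fries + halloumi skewers + pulled-pork sliders at 371 (40 min) — short by 43.

414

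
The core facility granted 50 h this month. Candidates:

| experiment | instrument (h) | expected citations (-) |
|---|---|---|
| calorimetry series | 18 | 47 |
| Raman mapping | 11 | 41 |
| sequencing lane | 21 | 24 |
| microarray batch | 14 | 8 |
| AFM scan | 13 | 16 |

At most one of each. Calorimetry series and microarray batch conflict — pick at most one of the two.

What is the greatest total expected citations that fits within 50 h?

Density check — Raman mapping 3.73, calorimetry series 2.61, AFM scan 1.23 are the best per h.
Taking the top-ratio experiments first gives calorimetry series + Raman mapping + AFM scan for 104 (42 h).
Dropping AFM scan frees 13 h; slotting in sequencing lane (21 h) lifts the total to 112 at 50 h.
That's the maximum — no feasible swap from here does better than 112.

112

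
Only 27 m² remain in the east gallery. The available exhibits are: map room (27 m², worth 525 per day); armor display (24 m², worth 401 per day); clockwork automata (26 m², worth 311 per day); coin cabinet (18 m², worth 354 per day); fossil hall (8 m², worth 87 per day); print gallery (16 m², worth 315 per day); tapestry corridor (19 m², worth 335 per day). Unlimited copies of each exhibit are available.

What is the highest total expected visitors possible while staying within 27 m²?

Ranking by ratio (expected visitors/m²): print gallery 19.69, coin cabinet 19.67, map room 19.44.
Taking the top-ratio exhibits first gives fossil hall + print gallery for 402 (24 m²).
Dropping fossil hall and print gallery frees 24 m²; slotting in map room (27 m²) lifts the total to 525 at 27 m².
No other feasible combination exceeds 525.

525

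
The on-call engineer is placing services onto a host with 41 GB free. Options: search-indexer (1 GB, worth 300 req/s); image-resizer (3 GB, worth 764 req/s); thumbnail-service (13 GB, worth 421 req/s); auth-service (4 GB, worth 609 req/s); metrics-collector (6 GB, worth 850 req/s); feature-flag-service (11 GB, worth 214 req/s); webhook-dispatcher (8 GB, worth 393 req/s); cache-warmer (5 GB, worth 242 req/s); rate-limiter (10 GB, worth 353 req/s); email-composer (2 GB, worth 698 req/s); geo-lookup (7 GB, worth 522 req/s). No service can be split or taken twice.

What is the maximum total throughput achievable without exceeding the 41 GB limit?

4489

Ranking by ratio (throughput/GB): email-composer 349.00, search-indexer 300.00, image-resizer 254.67, auth-service 152.25.
Greedy by ratio would take search-indexer + image-resizer + auth-service + metrics-collector + webhook-dispatcher + cache-warmer + email-composer + geo-lookup: 36 GB used, total 4378.
Dropping cache-warmer frees 5 GB; slotting in rate-limiter (10 GB) lifts the total to 4489 at 41 GB.
The closest alternative, search-indexer + image-resizer + thumbnail-service + auth-service + metrics-collector + cache-warmer + email-composer + geo-lookup, reaches only 4406.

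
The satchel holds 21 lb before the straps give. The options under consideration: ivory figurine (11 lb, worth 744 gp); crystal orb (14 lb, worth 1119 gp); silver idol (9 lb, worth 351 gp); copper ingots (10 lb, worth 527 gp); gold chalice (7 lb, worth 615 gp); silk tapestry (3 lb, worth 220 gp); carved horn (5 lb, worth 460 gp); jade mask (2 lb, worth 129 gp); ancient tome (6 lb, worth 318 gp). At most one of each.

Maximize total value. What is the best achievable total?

1734

Filling by ratio: gold chalice + silk tapestry + carved horn + jade mask for 1424, with 4 lb left unused.
Dropping silk tapestry and carved horn and jade mask frees 10 lb; slotting in crystal orb (14 lb) lifts the total to 1734 at 21 lb.
Runner-up crystal orb + carved horn + jade mask tops out at 1708.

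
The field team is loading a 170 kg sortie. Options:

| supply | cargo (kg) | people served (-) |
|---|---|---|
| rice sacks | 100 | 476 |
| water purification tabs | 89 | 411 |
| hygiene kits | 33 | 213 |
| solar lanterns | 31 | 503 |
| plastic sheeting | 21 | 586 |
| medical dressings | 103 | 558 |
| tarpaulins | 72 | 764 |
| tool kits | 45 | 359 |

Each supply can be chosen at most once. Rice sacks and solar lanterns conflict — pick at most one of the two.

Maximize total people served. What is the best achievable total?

Density check — plastic sheeting 27.90, solar lanterns 16.23, tarpaulins 10.61, tool kits 7.98 are the best per kg.
Best packing: solar lanterns + plastic sheeting + tarpaulins + tool kits — 169 kg, 2212 total.
That's the maximum — no feasible swap from here does better than 2212.

2212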